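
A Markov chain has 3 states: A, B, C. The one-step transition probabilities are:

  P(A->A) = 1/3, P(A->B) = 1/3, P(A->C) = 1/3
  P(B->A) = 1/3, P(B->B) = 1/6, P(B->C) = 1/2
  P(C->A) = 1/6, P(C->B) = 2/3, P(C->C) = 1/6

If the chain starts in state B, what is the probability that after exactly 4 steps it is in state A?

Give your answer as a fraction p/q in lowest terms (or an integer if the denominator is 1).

Answer: 353/1296

Derivation:
Computing P^4 by repeated multiplication:
P^1 =
  A: [1/3, 1/3, 1/3]
  B: [1/3, 1/6, 1/2]
  C: [1/6, 2/3, 1/6]
P^2 =
  A: [5/18, 7/18, 1/3]
  B: [1/4, 17/36, 5/18]
  C: [11/36, 5/18, 5/12]
P^3 =
  A: [5/18, 41/108, 37/108]
  B: [31/108, 25/72, 79/216]
  C: [19/72, 23/54, 67/216]
P^4 =
  A: [179/648, 83/216, 55/162]
  B: [353/1296, 515/1296, 107/324]
  C: [365/1296, 79/216, 457/1296]

(P^4)[B -> A] = 353/1296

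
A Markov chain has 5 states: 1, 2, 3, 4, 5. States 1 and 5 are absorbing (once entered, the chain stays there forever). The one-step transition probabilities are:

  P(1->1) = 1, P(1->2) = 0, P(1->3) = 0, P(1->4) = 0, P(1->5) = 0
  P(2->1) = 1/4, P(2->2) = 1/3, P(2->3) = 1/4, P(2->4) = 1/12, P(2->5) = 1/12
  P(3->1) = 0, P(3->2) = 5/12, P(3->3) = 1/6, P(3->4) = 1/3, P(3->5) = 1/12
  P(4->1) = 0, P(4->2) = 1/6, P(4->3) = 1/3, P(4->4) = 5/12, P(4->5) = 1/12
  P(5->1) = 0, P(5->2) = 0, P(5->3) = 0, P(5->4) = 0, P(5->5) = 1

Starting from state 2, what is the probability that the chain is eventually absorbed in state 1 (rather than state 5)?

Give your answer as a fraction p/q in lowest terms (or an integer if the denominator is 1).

Answer: 162/263

Derivation:
Let a_i = P(absorbed in 1 | start in state i).
Boundary conditions: a_1 = 1, a_5 = 0.
For each transient state i, a_i = sum_j P(i->j) * a_j:
  a_2 = 1/4*a_1 + 1/3*a_2 + 1/4*a_3 + 1/12*a_4 + 1/12*a_5
  a_3 = 0*a_1 + 5/12*a_2 + 1/6*a_3 + 1/3*a_4 + 1/12*a_5
  a_4 = 0*a_1 + 1/6*a_2 + 1/3*a_3 + 5/12*a_4 + 1/12*a_5

Substituting a_1 = 1 and a_5 = 0, rearrange to (I - Q) a = r where r[i] = P(i -> 1):
  [2/3, -1/4, -1/12] . (a_2, a_3, a_4) = 1/4
  [-5/12, 5/6, -1/3] . (a_2, a_3, a_4) = 0
  [-1/6, -1/3, 7/12] . (a_2, a_3, a_4) = 0

Solving yields:
  a_2 = 162/263
  a_3 = 129/263
  a_4 = 120/263

Starting state is 2, so the absorption probability is a_2 = 162/263.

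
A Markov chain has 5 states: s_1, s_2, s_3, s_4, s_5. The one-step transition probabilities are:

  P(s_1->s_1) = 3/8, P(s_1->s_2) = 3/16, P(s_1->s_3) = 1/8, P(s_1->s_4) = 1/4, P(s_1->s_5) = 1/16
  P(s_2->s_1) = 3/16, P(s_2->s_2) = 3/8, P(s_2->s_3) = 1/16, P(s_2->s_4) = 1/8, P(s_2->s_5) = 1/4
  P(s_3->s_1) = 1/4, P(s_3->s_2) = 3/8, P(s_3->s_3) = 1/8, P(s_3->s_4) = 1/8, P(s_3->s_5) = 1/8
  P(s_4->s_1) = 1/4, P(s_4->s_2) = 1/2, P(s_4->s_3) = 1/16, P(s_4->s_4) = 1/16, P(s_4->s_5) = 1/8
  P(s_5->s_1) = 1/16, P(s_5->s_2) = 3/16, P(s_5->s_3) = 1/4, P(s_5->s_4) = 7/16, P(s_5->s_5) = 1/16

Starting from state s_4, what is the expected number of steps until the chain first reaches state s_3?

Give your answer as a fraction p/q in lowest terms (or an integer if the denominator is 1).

Answer: 17040/1771

Derivation:
Let h_i = expected steps to first reach s_3 from state i.
Boundary: h_s_3 = 0.
First-step equations for the other states:
  h_s_1 = 1 + 3/8*h_s_1 + 3/16*h_s_2 + 1/8*h_s_3 + 1/4*h_s_4 + 1/16*h_s_5
  h_s_2 = 1 + 3/16*h_s_1 + 3/8*h_s_2 + 1/16*h_s_3 + 1/8*h_s_4 + 1/4*h_s_5
  h_s_4 = 1 + 1/4*h_s_1 + 1/2*h_s_2 + 1/16*h_s_3 + 1/16*h_s_4 + 1/8*h_s_5
  h_s_5 = 1 + 1/16*h_s_1 + 3/16*h_s_2 + 1/4*h_s_3 + 7/16*h_s_4 + 1/16*h_s_5

Substituting h_s_3 = 0 and rearranging gives the linear system (I - Q) h = 1:
  [5/8, -3/16, -1/4, -1/16] . (h_s_1, h_s_2, h_s_4, h_s_5) = 1
  [-3/16, 5/8, -1/8, -1/4] . (h_s_1, h_s_2, h_s_4, h_s_5) = 1
  [-1/4, -1/2, 15/16, -1/8] . (h_s_1, h_s_2, h_s_4, h_s_5) = 1
  [-1/16, -3/16, -7/16, 15/16] . (h_s_1, h_s_2, h_s_4, h_s_5) = 1

Solving yields:
  h_s_1 = 16112/1771
  h_s_2 = 16784/1771
  h_s_4 = 17040/1771
  h_s_5 = 14272/1771

Starting state is s_4, so the expected hitting time is h_s_4 = 17040/1771.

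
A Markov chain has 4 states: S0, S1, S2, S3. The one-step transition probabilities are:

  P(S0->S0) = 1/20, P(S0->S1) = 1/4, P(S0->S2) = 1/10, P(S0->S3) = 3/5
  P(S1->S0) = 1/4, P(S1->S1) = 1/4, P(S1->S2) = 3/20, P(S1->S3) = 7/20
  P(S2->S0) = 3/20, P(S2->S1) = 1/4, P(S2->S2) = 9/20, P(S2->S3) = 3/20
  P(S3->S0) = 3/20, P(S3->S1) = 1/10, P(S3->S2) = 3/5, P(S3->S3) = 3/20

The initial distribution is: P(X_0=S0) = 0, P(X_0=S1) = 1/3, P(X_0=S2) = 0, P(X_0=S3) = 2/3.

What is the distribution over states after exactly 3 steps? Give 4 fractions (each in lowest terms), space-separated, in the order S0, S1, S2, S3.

Propagating the distribution step by step (d_{t+1} = d_t * P):
d_0 = (S0=0, S1=1/3, S2=0, S3=2/3)
  d_1[S0] = 0*1/20 + 1/3*1/4 + 0*3/20 + 2/3*3/20 = 11/60
  d_1[S1] = 0*1/4 + 1/3*1/4 + 0*1/4 + 2/3*1/10 = 3/20
  d_1[S2] = 0*1/10 + 1/3*3/20 + 0*9/20 + 2/3*3/5 = 9/20
  d_1[S3] = 0*3/5 + 1/3*7/20 + 0*3/20 + 2/3*3/20 = 13/60
d_1 = (S0=11/60, S1=3/20, S2=9/20, S3=13/60)
  d_2[S0] = 11/60*1/20 + 3/20*1/4 + 9/20*3/20 + 13/60*3/20 = 11/75
  d_2[S1] = 11/60*1/4 + 3/20*1/4 + 9/20*1/4 + 13/60*1/10 = 87/400
  d_2[S2] = 11/60*1/10 + 3/20*3/20 + 9/20*9/20 + 13/60*3/5 = 28/75
  d_2[S3] = 11/60*3/5 + 3/20*7/20 + 9/20*3/20 + 13/60*3/20 = 21/80
d_2 = (S0=11/75, S1=87/400, S2=28/75, S3=21/80)
  d_3[S0] = 11/75*1/20 + 87/400*1/4 + 28/75*3/20 + 21/80*3/20 = 377/2400
  d_3[S1] = 11/75*1/4 + 87/400*1/4 + 28/75*1/4 + 21/80*1/10 = 337/1600
  d_3[S2] = 11/75*1/10 + 87/400*3/20 + 28/75*9/20 + 21/80*3/5 = 8947/24000
  d_3[S3] = 11/75*3/5 + 87/400*7/20 + 28/75*3/20 + 21/80*3/20 = 519/2000
d_3 = (S0=377/2400, S1=337/1600, S2=8947/24000, S3=519/2000)

Answer: 377/2400 337/1600 8947/24000 519/2000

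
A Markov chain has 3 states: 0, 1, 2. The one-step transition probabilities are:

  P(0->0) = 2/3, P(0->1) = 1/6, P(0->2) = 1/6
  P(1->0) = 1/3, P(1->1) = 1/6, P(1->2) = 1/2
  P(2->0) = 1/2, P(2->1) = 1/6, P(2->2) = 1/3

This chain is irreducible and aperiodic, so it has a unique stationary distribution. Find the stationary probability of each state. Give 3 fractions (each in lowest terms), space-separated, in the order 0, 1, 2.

Answer: 17/30 1/6 4/15

Derivation:
The stationary distribution satisfies pi = pi * P, i.e.:
  pi_0 = 2/3*pi_0 + 1/3*pi_1 + 1/2*pi_2
  pi_1 = 1/6*pi_0 + 1/6*pi_1 + 1/6*pi_2
  pi_2 = 1/6*pi_0 + 1/2*pi_1 + 1/3*pi_2
with normalization: pi_0 + pi_1 + pi_2 = 1.

Using the first 2 balance equations plus normalization, the linear system A*pi = b is:
  [-1/3, 1/3, 1/2] . pi = 0
  [1/6, -5/6, 1/6] . pi = 0
  [1, 1, 1] . pi = 1

Solving yields:
  pi_0 = 17/30
  pi_1 = 1/6
  pi_2 = 4/15

Verification (pi * P):
  17/30*2/3 + 1/6*1/3 + 4/15*1/2 = 17/30 = pi_0  (ok)
  17/30*1/6 + 1/6*1/6 + 4/15*1/6 = 1/6 = pi_1  (ok)
  17/30*1/6 + 1/6*1/2 + 4/15*1/3 = 4/15 = pi_2  (ok)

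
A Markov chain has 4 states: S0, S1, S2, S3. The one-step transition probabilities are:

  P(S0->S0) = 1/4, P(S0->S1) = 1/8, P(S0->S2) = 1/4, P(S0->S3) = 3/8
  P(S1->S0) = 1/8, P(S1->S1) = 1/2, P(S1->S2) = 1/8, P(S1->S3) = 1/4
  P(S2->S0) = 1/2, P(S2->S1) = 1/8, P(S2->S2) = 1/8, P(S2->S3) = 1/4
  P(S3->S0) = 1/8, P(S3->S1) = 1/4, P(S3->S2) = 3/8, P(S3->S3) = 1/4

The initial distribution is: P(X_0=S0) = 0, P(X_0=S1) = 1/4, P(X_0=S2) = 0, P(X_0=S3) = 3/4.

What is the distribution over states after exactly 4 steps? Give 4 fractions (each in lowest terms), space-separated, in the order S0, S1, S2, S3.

Answer: 975/4096 1057/4096 1841/8192 2287/8192

Derivation:
Propagating the distribution step by step (d_{t+1} = d_t * P):
d_0 = (S0=0, S1=1/4, S2=0, S3=3/4)
  d_1[S0] = 0*1/4 + 1/4*1/8 + 0*1/2 + 3/4*1/8 = 1/8
  d_1[S1] = 0*1/8 + 1/4*1/2 + 0*1/8 + 3/4*1/4 = 5/16
  d_1[S2] = 0*1/4 + 1/4*1/8 + 0*1/8 + 3/4*3/8 = 5/16
  d_1[S3] = 0*3/8 + 1/4*1/4 + 0*1/4 + 3/4*1/4 = 1/4
d_1 = (S0=1/8, S1=5/16, S2=5/16, S3=1/4)
  d_2[S0] = 1/8*1/4 + 5/16*1/8 + 5/16*1/2 + 1/4*1/8 = 33/128
  d_2[S1] = 1/8*1/8 + 5/16*1/2 + 5/16*1/8 + 1/4*1/4 = 35/128
  d_2[S2] = 1/8*1/4 + 5/16*1/8 + 5/16*1/8 + 1/4*3/8 = 13/64
  d_2[S3] = 1/8*3/8 + 5/16*1/4 + 5/16*1/4 + 1/4*1/4 = 17/64
d_2 = (S0=33/128, S1=35/128, S2=13/64, S3=17/64)
  d_3[S0] = 33/128*1/4 + 35/128*1/8 + 13/64*1/2 + 17/64*1/8 = 239/1024
  d_3[S1] = 33/128*1/8 + 35/128*1/2 + 13/64*1/8 + 17/64*1/4 = 267/1024
  d_3[S2] = 33/128*1/4 + 35/128*1/8 + 13/64*1/8 + 17/64*3/8 = 229/1024
  d_3[S3] = 33/128*3/8 + 35/128*1/4 + 13/64*1/4 + 17/64*1/4 = 289/1024
d_3 = (S0=239/1024, S1=267/1024, S2=229/1024, S3=289/1024)
  d_4[S0] = 239/1024*1/4 + 267/1024*1/8 + 229/1024*1/2 + 289/1024*1/8 = 975/4096
  d_4[S1] = 239/1024*1/8 + 267/1024*1/2 + 229/1024*1/8 + 289/1024*1/4 = 1057/4096
  d_4[S2] = 239/1024*1/4 + 267/1024*1/8 + 229/1024*1/8 + 289/1024*3/8 = 1841/8192
  d_4[S3] = 239/1024*3/8 + 267/1024*1/4 + 229/1024*1/4 + 289/1024*1/4 = 2287/8192
d_4 = (S0=975/4096, S1=1057/4096, S2=1841/8192, S3=2287/8192)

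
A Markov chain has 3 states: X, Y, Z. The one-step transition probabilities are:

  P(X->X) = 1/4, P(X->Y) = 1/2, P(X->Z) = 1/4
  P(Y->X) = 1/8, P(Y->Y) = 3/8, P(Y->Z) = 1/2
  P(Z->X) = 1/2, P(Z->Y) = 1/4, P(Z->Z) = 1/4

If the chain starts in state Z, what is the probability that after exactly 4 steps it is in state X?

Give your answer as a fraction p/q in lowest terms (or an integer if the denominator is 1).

Computing P^4 by repeated multiplication:
P^1 =
  X: [1/4, 1/2, 1/4]
  Y: [1/8, 3/8, 1/2]
  Z: [1/2, 1/4, 1/4]
P^2 =
  X: [1/4, 3/8, 3/8]
  Y: [21/64, 21/64, 11/32]
  Z: [9/32, 13/32, 5/16]
P^3 =
  X: [19/64, 23/64, 11/32]
  Y: [151/512, 191/512, 85/256]
  Z: [71/256, 95/256, 45/128]
P^4 =
  X: [149/512, 189/512, 87/256]
  Y: [1173/4096, 1517/4096, 703/2048]
  Z: [597/2048, 749/2048, 351/1024]

(P^4)[Z -> X] = 597/2048

Answer: 597/2048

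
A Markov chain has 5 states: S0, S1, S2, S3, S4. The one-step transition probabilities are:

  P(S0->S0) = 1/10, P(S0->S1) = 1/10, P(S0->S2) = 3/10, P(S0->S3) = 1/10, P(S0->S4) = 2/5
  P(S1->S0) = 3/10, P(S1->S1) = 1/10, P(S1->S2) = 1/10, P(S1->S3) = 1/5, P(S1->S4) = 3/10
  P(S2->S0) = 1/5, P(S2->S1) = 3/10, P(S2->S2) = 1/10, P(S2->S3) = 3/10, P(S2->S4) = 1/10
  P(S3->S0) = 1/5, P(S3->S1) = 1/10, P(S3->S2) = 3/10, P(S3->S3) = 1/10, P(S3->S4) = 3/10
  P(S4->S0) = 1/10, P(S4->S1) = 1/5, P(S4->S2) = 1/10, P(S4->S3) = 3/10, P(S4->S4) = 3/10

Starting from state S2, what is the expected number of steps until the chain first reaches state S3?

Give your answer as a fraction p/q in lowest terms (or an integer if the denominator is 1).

Let h_i = expected steps to first reach S3 from state i.
Boundary: h_S3 = 0.
First-step equations for the other states:
  h_S0 = 1 + 1/10*h_S0 + 1/10*h_S1 + 3/10*h_S2 + 1/10*h_S3 + 2/5*h_S4
  h_S1 = 1 + 3/10*h_S0 + 1/10*h_S1 + 1/10*h_S2 + 1/5*h_S3 + 3/10*h_S4
  h_S2 = 1 + 1/5*h_S0 + 3/10*h_S1 + 1/10*h_S2 + 3/10*h_S3 + 1/10*h_S4
  h_S4 = 1 + 1/10*h_S0 + 1/5*h_S1 + 1/10*h_S2 + 3/10*h_S3 + 3/10*h_S4

Substituting h_S3 = 0 and rearranging gives the linear system (I - Q) h = 1:
  [9/10, -1/10, -3/10, -2/5] . (h_S0, h_S1, h_S2, h_S4) = 1
  [-3/10, 9/10, -1/10, -3/10] . (h_S0, h_S1, h_S2, h_S4) = 1
  [-1/5, -3/10, 9/10, -1/10] . (h_S0, h_S1, h_S2, h_S4) = 1
  [-1/10, -1/5, -1/10, 7/10] . (h_S0, h_S1, h_S2, h_S4) = 1

Solving yields:
  h_S0 = 13060/2759
  h_S1 = 12320/2759
  h_S2 = 11290/2759
  h_S4 = 10940/2759

Starting state is S2, so the expected hitting time is h_S2 = 11290/2759.

Answer: 11290/2759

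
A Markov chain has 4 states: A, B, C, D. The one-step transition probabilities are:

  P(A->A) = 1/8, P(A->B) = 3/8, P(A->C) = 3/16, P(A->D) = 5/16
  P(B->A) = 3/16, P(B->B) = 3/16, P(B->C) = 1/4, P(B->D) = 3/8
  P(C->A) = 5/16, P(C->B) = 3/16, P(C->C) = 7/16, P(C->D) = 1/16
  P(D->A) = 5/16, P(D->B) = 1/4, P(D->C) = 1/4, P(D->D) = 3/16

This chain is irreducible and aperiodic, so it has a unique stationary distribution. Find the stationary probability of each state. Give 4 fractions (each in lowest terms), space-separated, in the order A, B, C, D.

Answer: 1009/4253 1047/4253 1231/4253 966/4253

Derivation:
The stationary distribution satisfies pi = pi * P, i.e.:
  pi_A = 1/8*pi_A + 3/16*pi_B + 5/16*pi_C + 5/16*pi_D
  pi_B = 3/8*pi_A + 3/16*pi_B + 3/16*pi_C + 1/4*pi_D
  pi_C = 3/16*pi_A + 1/4*pi_B + 7/16*pi_C + 1/4*pi_D
  pi_D = 5/16*pi_A + 3/8*pi_B + 1/16*pi_C + 3/16*pi_D
with normalization: pi_A + pi_B + pi_C + pi_D = 1.

Using the first 3 balance equations plus normalization, the linear system A*pi = b is:
  [-7/8, 3/16, 5/16, 5/16] . pi = 0
  [3/8, -13/16, 3/16, 1/4] . pi = 0
  [3/16, 1/4, -9/16, 1/4] . pi = 0
  [1, 1, 1, 1] . pi = 1

Solving yields:
  pi_A = 1009/4253
  pi_B = 1047/4253
  pi_C = 1231/4253
  pi_D = 966/4253

Verification (pi * P):
  1009/4253*1/8 + 1047/4253*3/16 + 1231/4253*5/16 + 966/4253*5/16 = 1009/4253 = pi_A  (ok)
  1009/4253*3/8 + 1047/4253*3/16 + 1231/4253*3/16 + 966/4253*1/4 = 1047/4253 = pi_B  (ok)
  1009/4253*3/16 + 1047/4253*1/4 + 1231/4253*7/16 + 966/4253*1/4 = 1231/4253 = pi_C  (ok)
  1009/4253*5/16 + 1047/4253*3/8 + 1231/4253*1/16 + 966/4253*3/16 = 966/4253 = pi_D  (ok)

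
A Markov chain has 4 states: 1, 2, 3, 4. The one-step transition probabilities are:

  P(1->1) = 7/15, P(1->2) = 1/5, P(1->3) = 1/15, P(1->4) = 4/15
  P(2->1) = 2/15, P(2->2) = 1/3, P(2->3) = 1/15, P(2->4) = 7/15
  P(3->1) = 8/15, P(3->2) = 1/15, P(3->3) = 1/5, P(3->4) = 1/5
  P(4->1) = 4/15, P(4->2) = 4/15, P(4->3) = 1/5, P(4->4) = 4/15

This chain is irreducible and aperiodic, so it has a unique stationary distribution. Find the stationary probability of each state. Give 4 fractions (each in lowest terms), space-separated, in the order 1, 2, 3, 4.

Answer: 425/1267 298/1267 157/1267 387/1267

Derivation:
The stationary distribution satisfies pi = pi * P, i.e.:
  pi_1 = 7/15*pi_1 + 2/15*pi_2 + 8/15*pi_3 + 4/15*pi_4
  pi_2 = 1/5*pi_1 + 1/3*pi_2 + 1/15*pi_3 + 4/15*pi_4
  pi_3 = 1/15*pi_1 + 1/15*pi_2 + 1/5*pi_3 + 1/5*pi_4
  pi_4 = 4/15*pi_1 + 7/15*pi_2 + 1/5*pi_3 + 4/15*pi_4
with normalization: pi_1 + pi_2 + pi_3 + pi_4 = 1.

Using the first 3 balance equations plus normalization, the linear system A*pi = b is:
  [-8/15, 2/15, 8/15, 4/15] . pi = 0
  [1/5, -2/3, 1/15, 4/15] . pi = 0
  [1/15, 1/15, -4/5, 1/5] . pi = 0
  [1, 1, 1, 1] . pi = 1

Solving yields:
  pi_1 = 425/1267
  pi_2 = 298/1267
  pi_3 = 157/1267
  pi_4 = 387/1267

Verification (pi * P):
  425/1267*7/15 + 298/1267*2/15 + 157/1267*8/15 + 387/1267*4/15 = 425/1267 = pi_1  (ok)
  425/1267*1/5 + 298/1267*1/3 + 157/1267*1/15 + 387/1267*4/15 = 298/1267 = pi_2  (ok)
  425/1267*1/15 + 298/1267*1/15 + 157/1267*1/5 + 387/1267*1/5 = 157/1267 = pi_3  (ok)
  425/1267*4/15 + 298/1267*7/15 + 157/1267*1/5 + 387/1267*4/15 = 387/1267 = pi_4  (ok)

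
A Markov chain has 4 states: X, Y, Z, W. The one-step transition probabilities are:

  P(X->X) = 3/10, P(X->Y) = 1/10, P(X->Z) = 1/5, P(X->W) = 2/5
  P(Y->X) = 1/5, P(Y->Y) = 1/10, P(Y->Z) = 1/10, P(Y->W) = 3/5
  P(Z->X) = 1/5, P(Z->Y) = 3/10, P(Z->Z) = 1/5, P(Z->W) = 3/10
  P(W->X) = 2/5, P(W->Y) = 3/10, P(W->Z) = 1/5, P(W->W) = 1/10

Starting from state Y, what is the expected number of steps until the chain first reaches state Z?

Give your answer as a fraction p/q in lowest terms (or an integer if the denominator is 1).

Let h_i = expected steps to first reach Z from state i.
Boundary: h_Z = 0.
First-step equations for the other states:
  h_X = 1 + 3/10*h_X + 1/10*h_Y + 1/5*h_Z + 2/5*h_W
  h_Y = 1 + 1/5*h_X + 1/10*h_Y + 1/10*h_Z + 3/5*h_W
  h_W = 1 + 2/5*h_X + 3/10*h_Y + 1/5*h_Z + 1/10*h_W

Substituting h_Z = 0 and rearranging gives the linear system (I - Q) h = 1:
  [7/10, -1/10, -2/5] . (h_X, h_Y, h_W) = 1
  [-1/5, 9/10, -3/5] . (h_X, h_Y, h_W) = 1
  [-2/5, -3/10, 9/10] . (h_X, h_Y, h_W) = 1

Solving yields:
  h_X = 60/11
  h_Y = 1390/231
  h_W = 1280/231

Starting state is Y, so the expected hitting time is h_Y = 1390/231.

Answer: 1390/231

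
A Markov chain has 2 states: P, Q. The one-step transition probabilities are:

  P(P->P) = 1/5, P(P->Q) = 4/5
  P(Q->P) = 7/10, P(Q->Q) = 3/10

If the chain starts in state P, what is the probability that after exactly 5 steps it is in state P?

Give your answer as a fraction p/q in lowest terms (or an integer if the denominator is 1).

Computing P^5 by repeated multiplication:
P^1 =
  P: [1/5, 4/5]
  Q: [7/10, 3/10]
P^2 =
  P: [3/5, 2/5]
  Q: [7/20, 13/20]
P^3 =
  P: [2/5, 3/5]
  Q: [21/40, 19/40]
P^4 =
  P: [1/2, 1/2]
  Q: [7/16, 9/16]
P^5 =
  P: [9/20, 11/20]
  Q: [77/160, 83/160]

(P^5)[P -> P] = 9/20

Answer: 9/20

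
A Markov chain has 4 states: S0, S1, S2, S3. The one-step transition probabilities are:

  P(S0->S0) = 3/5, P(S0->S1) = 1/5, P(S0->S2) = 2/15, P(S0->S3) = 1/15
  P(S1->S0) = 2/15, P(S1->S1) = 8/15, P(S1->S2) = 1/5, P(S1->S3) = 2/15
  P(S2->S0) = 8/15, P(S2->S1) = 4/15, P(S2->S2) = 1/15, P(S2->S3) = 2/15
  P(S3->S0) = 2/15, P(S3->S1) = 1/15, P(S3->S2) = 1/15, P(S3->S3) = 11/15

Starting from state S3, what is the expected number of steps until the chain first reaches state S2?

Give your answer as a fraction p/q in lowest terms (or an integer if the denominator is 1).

Let h_i = expected steps to first reach S2 from state i.
Boundary: h_S2 = 0.
First-step equations for the other states:
  h_S0 = 1 + 3/5*h_S0 + 1/5*h_S1 + 2/15*h_S2 + 1/15*h_S3
  h_S1 = 1 + 2/15*h_S0 + 8/15*h_S1 + 1/5*h_S2 + 2/15*h_S3
  h_S3 = 1 + 2/15*h_S0 + 1/15*h_S1 + 1/15*h_S2 + 11/15*h_S3

Substituting h_S2 = 0 and rearranging gives the linear system (I - Q) h = 1:
  [2/5, -1/5, -1/15] . (h_S0, h_S1, h_S3) = 1
  [-2/15, 7/15, -2/15] . (h_S0, h_S1, h_S3) = 1
  [-2/15, -1/15, 4/15] . (h_S0, h_S1, h_S3) = 1

Solving yields:
  h_S0 = 15/2
  h_S1 = 90/13
  h_S3 = 120/13

Starting state is S3, so the expected hitting time is h_S3 = 120/13.

Answer: 120/13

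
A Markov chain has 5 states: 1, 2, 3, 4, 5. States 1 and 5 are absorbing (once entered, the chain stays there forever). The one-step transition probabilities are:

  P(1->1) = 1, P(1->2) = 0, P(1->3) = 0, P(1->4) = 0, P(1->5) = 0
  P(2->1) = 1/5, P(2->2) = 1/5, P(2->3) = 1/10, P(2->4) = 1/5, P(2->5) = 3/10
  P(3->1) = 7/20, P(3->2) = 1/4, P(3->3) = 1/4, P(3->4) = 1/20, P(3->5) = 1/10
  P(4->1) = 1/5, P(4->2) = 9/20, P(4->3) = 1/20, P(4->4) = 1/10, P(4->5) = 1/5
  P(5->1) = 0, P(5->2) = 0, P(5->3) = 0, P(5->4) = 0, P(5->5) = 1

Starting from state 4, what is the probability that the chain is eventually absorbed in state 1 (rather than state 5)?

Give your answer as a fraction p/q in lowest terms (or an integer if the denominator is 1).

Let a_i = P(absorbed in 1 | start in state i).
Boundary conditions: a_1 = 1, a_5 = 0.
For each transient state i, a_i = sum_j P(i->j) * a_j:
  a_2 = 1/5*a_1 + 1/5*a_2 + 1/10*a_3 + 1/5*a_4 + 3/10*a_5
  a_3 = 7/20*a_1 + 1/4*a_2 + 1/4*a_3 + 1/20*a_4 + 1/10*a_5
  a_4 = 1/5*a_1 + 9/20*a_2 + 1/20*a_3 + 1/10*a_4 + 1/5*a_5

Substituting a_1 = 1 and a_5 = 0, rearrange to (I - Q) a = r where r[i] = P(i -> 1):
  [4/5, -1/10, -1/5] . (a_2, a_3, a_4) = 1/5
  [-1/4, 3/4, -1/20] . (a_2, a_3, a_4) = 7/20
  [-9/20, -1/20, 9/10] . (a_2, a_3, a_4) = 1/5

Solving yields:
  a_2 = 802/1773
  a_3 = 128/197
  a_4 = 859/1773

Starting state is 4, so the absorption probability is a_4 = 859/1773.

Answer: 859/1773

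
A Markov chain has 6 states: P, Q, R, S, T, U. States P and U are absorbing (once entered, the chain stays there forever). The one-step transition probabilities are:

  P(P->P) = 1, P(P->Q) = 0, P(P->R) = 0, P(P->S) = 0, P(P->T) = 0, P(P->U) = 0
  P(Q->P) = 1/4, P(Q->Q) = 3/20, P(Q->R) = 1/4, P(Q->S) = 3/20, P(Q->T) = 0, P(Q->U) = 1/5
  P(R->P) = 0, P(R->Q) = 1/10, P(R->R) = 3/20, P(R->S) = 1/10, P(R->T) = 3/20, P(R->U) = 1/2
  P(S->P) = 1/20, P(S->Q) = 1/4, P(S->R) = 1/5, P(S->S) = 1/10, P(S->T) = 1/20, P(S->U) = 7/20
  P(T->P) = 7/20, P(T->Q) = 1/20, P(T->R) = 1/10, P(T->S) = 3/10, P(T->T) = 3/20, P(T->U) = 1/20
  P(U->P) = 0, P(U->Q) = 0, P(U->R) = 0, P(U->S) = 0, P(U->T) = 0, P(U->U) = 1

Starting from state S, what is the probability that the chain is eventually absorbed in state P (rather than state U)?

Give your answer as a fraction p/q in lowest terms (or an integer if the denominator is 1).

Let a_i = P(absorbed in P | start in state i).
Boundary conditions: a_P = 1, a_U = 0.
For each transient state i, a_i = sum_j P(i->j) * a_j:
  a_Q = 1/4*a_P + 3/20*a_Q + 1/4*a_R + 3/20*a_S + 0*a_T + 1/5*a_U
  a_R = 0*a_P + 1/10*a_Q + 3/20*a_R + 1/10*a_S + 3/20*a_T + 1/2*a_U
  a_S = 1/20*a_P + 1/4*a_Q + 1/5*a_R + 1/10*a_S + 1/20*a_T + 7/20*a_U
  a_T = 7/20*a_P + 1/20*a_Q + 1/10*a_R + 3/10*a_S + 3/20*a_T + 1/20*a_U

Substituting a_P = 1 and a_U = 0, rearrange to (I - Q) a = r where r[i] = P(i -> P):
  [17/20, -1/4, -3/20, 0] . (a_Q, a_R, a_S, a_T) = 1/4
  [-1/10, 17/20, -1/10, -3/20] . (a_Q, a_R, a_S, a_T) = 0
  [-1/4, -1/5, 9/10, -1/20] . (a_Q, a_R, a_S, a_T) = 1/20
  [-1/20, -1/10, -3/10, 17/20] . (a_Q, a_R, a_S, a_T) = 7/20

Solving yields:
  a_Q = 13789/35964
  a_R = 5983/35964
  a_S = 457/1998
  a_T = 6409/11988

Starting state is S, so the absorption probability is a_S = 457/1998.

Answer: 457/1998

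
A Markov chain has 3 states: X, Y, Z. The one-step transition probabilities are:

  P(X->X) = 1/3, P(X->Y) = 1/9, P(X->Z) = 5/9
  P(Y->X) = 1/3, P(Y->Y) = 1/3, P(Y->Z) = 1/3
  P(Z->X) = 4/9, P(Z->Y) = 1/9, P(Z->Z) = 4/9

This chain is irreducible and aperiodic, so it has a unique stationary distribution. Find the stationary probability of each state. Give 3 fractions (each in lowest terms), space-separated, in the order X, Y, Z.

Answer: 27/70 1/7 33/70

Derivation:
The stationary distribution satisfies pi = pi * P, i.e.:
  pi_X = 1/3*pi_X + 1/3*pi_Y + 4/9*pi_Z
  pi_Y = 1/9*pi_X + 1/3*pi_Y + 1/9*pi_Z
  pi_Z = 5/9*pi_X + 1/3*pi_Y + 4/9*pi_Z
with normalization: pi_X + pi_Y + pi_Z = 1.

Using the first 2 balance equations plus normalization, the linear system A*pi = b is:
  [-2/3, 1/3, 4/9] . pi = 0
  [1/9, -2/3, 1/9] . pi = 0
  [1, 1, 1] . pi = 1

Solving yields:
  pi_X = 27/70
  pi_Y = 1/7
  pi_Z = 33/70

Verification (pi * P):
  27/70*1/3 + 1/7*1/3 + 33/70*4/9 = 27/70 = pi_X  (ok)
  27/70*1/9 + 1/7*1/3 + 33/70*1/9 = 1/7 = pi_Y  (ok)
  27/70*5/9 + 1/7*1/3 + 33/70*4/9 = 33/70 = pi_Z  (ok)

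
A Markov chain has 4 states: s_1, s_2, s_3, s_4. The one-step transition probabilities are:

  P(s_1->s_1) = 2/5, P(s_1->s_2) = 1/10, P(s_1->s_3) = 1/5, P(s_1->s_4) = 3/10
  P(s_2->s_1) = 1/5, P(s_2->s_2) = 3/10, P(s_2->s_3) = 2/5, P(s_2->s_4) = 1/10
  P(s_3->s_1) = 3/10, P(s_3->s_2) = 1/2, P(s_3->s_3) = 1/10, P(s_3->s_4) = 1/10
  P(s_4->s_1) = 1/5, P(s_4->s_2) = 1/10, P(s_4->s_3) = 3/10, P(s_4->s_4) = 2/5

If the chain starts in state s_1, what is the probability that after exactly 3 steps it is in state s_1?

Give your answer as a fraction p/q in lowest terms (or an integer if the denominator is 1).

Computing P^3 by repeated multiplication:
P^1 =
  s_1: [2/5, 1/10, 1/5, 3/10]
  s_2: [1/5, 3/10, 2/5, 1/10]
  s_3: [3/10, 1/2, 1/10, 1/10]
  s_4: [1/5, 1/10, 3/10, 2/5]
P^2 =
  s_1: [3/10, 1/5, 23/100, 27/100]
  s_2: [7/25, 8/25, 23/100, 17/100]
  s_3: [27/100, 6/25, 3/10, 19/100]
  s_4: [27/100, 6/25, 23/100, 13/50]
P^3 =
  s_1: [283/1000, 29/125, 61/250, 241/1000]
  s_2: [279/1000, 32/125, 129/500, 207/1000]
  s_3: [71/250, 67/250, 237/1000, 211/1000]
  s_4: [277/1000, 6/25, 251/1000, 29/125]

(P^3)[s_1 -> s_1] = 283/1000

Answer: 283/1000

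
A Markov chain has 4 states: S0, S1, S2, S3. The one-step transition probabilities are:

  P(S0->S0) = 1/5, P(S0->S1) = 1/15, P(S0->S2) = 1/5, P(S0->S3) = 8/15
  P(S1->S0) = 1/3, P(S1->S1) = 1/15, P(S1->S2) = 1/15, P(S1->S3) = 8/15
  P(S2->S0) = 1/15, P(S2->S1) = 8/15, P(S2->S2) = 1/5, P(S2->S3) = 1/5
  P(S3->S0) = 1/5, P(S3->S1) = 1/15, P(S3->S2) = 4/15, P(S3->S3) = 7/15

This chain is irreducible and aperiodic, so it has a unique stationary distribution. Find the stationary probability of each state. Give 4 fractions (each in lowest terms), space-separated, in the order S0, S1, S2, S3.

The stationary distribution satisfies pi = pi * P, i.e.:
  pi_S0 = 1/5*pi_S0 + 1/3*pi_S1 + 1/15*pi_S2 + 1/5*pi_S3
  pi_S1 = 1/15*pi_S0 + 1/15*pi_S1 + 8/15*pi_S2 + 1/15*pi_S3
  pi_S2 = 1/5*pi_S0 + 1/15*pi_S1 + 1/5*pi_S2 + 4/15*pi_S3
  pi_S3 = 8/15*pi_S0 + 8/15*pi_S1 + 1/5*pi_S2 + 7/15*pi_S3
with normalization: pi_S0 + pi_S1 + pi_S2 + pi_S3 = 1.

Using the first 3 balance equations plus normalization, the linear system A*pi = b is:
  [-4/5, 1/3, 1/15, 1/5] . pi = 0
  [1/15, -14/15, 8/15, 1/15] . pi = 0
  [1/5, 1/15, -4/5, 4/15] . pi = 0
  [1, 1, 1, 1] . pi = 1

Solving yields:
  pi_S0 = 757/3899
  pi_S1 = 91/557
  pi_S2 = 808/3899
  pi_S3 = 1697/3899

Verification (pi * P):
  757/3899*1/5 + 91/557*1/3 + 808/3899*1/15 + 1697/3899*1/5 = 757/3899 = pi_S0  (ok)
  757/3899*1/15 + 91/557*1/15 + 808/3899*8/15 + 1697/3899*1/15 = 91/557 = pi_S1  (ok)
  757/3899*1/5 + 91/557*1/15 + 808/3899*1/5 + 1697/3899*4/15 = 808/3899 = pi_S2  (ok)
  757/3899*8/15 + 91/557*8/15 + 808/3899*1/5 + 1697/3899*7/15 = 1697/3899 = pi_S3  (ok)

Answer: 757/3899 91/557 808/3899 1697/3899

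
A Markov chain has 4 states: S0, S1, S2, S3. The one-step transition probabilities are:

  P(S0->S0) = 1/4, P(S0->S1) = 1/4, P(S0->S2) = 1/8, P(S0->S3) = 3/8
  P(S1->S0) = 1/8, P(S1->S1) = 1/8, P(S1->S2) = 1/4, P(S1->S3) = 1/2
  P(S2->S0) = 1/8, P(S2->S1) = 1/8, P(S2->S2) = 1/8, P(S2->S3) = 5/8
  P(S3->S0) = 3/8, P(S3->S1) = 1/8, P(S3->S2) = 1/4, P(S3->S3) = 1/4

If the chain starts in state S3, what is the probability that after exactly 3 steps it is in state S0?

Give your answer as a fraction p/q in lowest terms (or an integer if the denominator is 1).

Answer: 133/512

Derivation:
Computing P^3 by repeated multiplication:
P^1 =
  S0: [1/4, 1/4, 1/8, 3/8]
  S1: [1/8, 1/8, 1/4, 1/2]
  S2: [1/8, 1/8, 1/8, 5/8]
  S3: [3/8, 1/8, 1/4, 1/4]
P^2 =
  S0: [1/4, 5/32, 13/64, 25/64]
  S1: [17/64, 9/64, 13/64, 25/64]
  S2: [19/64, 9/64, 7/32, 11/32]
  S3: [15/64, 11/64, 11/64, 27/64]
P^3 =
  S0: [65/256, 5/32, 99/512, 203/512]
  S1: [131/512, 81/512, 49/256, 101/256]
  S2: [127/512, 83/512, 95/512, 207/512]
  S3: [133/512, 79/512, 51/256, 99/256]

(P^3)[S3 -> S0] = 133/512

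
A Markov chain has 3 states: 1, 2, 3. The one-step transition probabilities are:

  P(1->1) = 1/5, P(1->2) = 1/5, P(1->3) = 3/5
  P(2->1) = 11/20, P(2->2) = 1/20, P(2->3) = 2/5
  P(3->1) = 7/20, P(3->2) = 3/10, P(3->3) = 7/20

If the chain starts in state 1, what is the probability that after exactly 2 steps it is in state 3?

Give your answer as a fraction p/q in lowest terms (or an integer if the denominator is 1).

Computing P^2 by repeated multiplication:
P^1 =
  1: [1/5, 1/5, 3/5]
  2: [11/20, 1/20, 2/5]
  3: [7/20, 3/10, 7/20]
P^2 =
  1: [9/25, 23/100, 41/100]
  2: [111/400, 93/400, 49/100]
  3: [143/400, 19/100, 181/400]

(P^2)[1 -> 3] = 41/100

Answer: 41/100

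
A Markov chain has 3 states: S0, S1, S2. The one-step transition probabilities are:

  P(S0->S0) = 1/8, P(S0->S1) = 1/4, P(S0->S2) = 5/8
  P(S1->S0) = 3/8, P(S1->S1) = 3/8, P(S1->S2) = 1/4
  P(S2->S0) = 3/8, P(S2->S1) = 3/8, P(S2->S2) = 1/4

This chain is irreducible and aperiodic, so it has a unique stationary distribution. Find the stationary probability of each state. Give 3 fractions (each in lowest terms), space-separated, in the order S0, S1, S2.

The stationary distribution satisfies pi = pi * P, i.e.:
  pi_S0 = 1/8*pi_S0 + 3/8*pi_S1 + 3/8*pi_S2
  pi_S1 = 1/4*pi_S0 + 3/8*pi_S1 + 3/8*pi_S2
  pi_S2 = 5/8*pi_S0 + 1/4*pi_S1 + 1/4*pi_S2
with normalization: pi_S0 + pi_S1 + pi_S2 = 1.

Using the first 2 balance equations plus normalization, the linear system A*pi = b is:
  [-7/8, 3/8, 3/8] . pi = 0
  [1/4, -5/8, 3/8] . pi = 0
  [1, 1, 1] . pi = 1

Solving yields:
  pi_S0 = 3/10
  pi_S1 = 27/80
  pi_S2 = 29/80

Verification (pi * P):
  3/10*1/8 + 27/80*3/8 + 29/80*3/8 = 3/10 = pi_S0  (ok)
  3/10*1/4 + 27/80*3/8 + 29/80*3/8 = 27/80 = pi_S1  (ok)
  3/10*5/8 + 27/80*1/4 + 29/80*1/4 = 29/80 = pi_S2  (ok)

Answer: 3/10 27/80 29/80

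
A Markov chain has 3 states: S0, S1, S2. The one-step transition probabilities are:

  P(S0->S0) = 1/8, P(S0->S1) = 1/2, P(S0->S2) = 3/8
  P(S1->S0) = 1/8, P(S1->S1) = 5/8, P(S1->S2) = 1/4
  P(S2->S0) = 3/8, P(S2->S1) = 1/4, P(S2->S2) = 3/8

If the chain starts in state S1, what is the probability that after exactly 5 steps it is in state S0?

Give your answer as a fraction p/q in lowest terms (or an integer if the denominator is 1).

Answer: 3333/16384

Derivation:
Computing P^5 by repeated multiplication:
P^1 =
  S0: [1/8, 1/2, 3/8]
  S1: [1/8, 5/8, 1/4]
  S2: [3/8, 1/4, 3/8]
P^2 =
  S0: [7/32, 15/32, 5/16]
  S1: [3/16, 33/64, 19/64]
  S2: [7/32, 7/16, 11/32]
P^3 =
  S0: [13/64, 123/256, 81/256]
  S1: [51/256, 251/512, 159/512]
  S2: [27/128, 15/32, 41/128]
P^4 =
  S0: [209/1024, 985/2048, 645/2048]
  S1: [415/2048, 1981/4096, 1285/4096]
  S2: [105/512, 245/512, 81/256]
P^5 =
  S0: [1669/8192, 7887/16384, 5159/16384]
  S1: [3333/16384, 15795/32768, 10307/32768]
  S2: [209/1024, 1969/4096, 1291/4096]

(P^5)[S1 -> S0] = 3333/16384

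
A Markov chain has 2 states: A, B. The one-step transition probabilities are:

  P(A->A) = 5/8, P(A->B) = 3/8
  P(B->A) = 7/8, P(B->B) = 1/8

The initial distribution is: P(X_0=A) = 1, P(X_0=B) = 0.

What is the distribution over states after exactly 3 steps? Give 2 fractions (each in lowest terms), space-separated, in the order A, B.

Propagating the distribution step by step (d_{t+1} = d_t * P):
d_0 = (A=1, B=0)
  d_1[A] = 1*5/8 + 0*7/8 = 5/8
  d_1[B] = 1*3/8 + 0*1/8 = 3/8
d_1 = (A=5/8, B=3/8)
  d_2[A] = 5/8*5/8 + 3/8*7/8 = 23/32
  d_2[B] = 5/8*3/8 + 3/8*1/8 = 9/32
d_2 = (A=23/32, B=9/32)
  d_3[A] = 23/32*5/8 + 9/32*7/8 = 89/128
  d_3[B] = 23/32*3/8 + 9/32*1/8 = 39/128
d_3 = (A=89/128, B=39/128)

Answer: 89/128 39/128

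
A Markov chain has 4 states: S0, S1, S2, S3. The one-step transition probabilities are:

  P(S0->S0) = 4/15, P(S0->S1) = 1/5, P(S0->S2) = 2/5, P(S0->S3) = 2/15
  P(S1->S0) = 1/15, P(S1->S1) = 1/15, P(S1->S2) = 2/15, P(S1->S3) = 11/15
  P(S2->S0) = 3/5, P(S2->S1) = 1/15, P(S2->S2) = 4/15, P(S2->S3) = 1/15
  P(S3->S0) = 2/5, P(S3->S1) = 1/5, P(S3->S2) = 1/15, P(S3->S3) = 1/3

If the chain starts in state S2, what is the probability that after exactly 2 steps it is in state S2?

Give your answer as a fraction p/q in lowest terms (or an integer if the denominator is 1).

Computing P^2 by repeated multiplication:
P^1 =
  S0: [4/15, 1/5, 2/5, 2/15]
  S1: [1/15, 1/15, 2/15, 11/15]
  S2: [3/5, 1/15, 4/15, 1/15]
  S3: [2/5, 1/5, 1/15, 1/3]
P^2 =
  S0: [17/45, 3/25, 56/225, 19/75]
  S1: [89/225, 13/75, 3/25, 14/45]
  S2: [79/225, 7/45, 73/225, 38/225]
  S3: [22/75, 37/225, 17/75, 71/225]

(P^2)[S2 -> S2] = 73/225

Answer: 73/225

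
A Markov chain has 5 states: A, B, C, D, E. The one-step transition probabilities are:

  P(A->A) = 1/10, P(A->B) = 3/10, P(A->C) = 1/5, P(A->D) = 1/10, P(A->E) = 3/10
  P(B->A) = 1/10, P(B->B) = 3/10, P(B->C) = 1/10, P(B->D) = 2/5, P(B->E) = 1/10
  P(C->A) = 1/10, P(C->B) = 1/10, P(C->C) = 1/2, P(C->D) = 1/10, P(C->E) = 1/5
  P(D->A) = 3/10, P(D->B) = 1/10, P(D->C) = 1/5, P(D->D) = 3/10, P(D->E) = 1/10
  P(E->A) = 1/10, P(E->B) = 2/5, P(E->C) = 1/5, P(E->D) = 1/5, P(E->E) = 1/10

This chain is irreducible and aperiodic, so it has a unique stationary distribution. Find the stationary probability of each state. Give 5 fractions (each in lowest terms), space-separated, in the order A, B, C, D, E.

Answer: 1059/7288 799/3644 927/3644 1651/7288 563/3644

Derivation:
The stationary distribution satisfies pi = pi * P, i.e.:
  pi_A = 1/10*pi_A + 1/10*pi_B + 1/10*pi_C + 3/10*pi_D + 1/10*pi_E
  pi_B = 3/10*pi_A + 3/10*pi_B + 1/10*pi_C + 1/10*pi_D + 2/5*pi_E
  pi_C = 1/5*pi_A + 1/10*pi_B + 1/2*pi_C + 1/5*pi_D + 1/5*pi_E
  pi_D = 1/10*pi_A + 2/5*pi_B + 1/10*pi_C + 3/10*pi_D + 1/5*pi_E
  pi_E = 3/10*pi_A + 1/10*pi_B + 1/5*pi_C + 1/10*pi_D + 1/10*pi_E
with normalization: pi_A + pi_B + pi_C + pi_D + pi_E = 1.

Using the first 4 balance equations plus normalization, the linear system A*pi = b is:
  [-9/10, 1/10, 1/10, 3/10, 1/10] . pi = 0
  [3/10, -7/10, 1/10, 1/10, 2/5] . pi = 0
  [1/5, 1/10, -1/2, 1/5, 1/5] . pi = 0
  [1/10, 2/5, 1/10, -7/10, 1/5] . pi = 0
  [1, 1, 1, 1, 1] . pi = 1

Solving yields:
  pi_A = 1059/7288
  pi_B = 799/3644
  pi_C = 927/3644
  pi_D = 1651/7288
  pi_E = 563/3644

Verification (pi * P):
  1059/7288*1/10 + 799/3644*1/10 + 927/3644*1/10 + 1651/7288*3/10 + 563/3644*1/10 = 1059/7288 = pi_A  (ok)
  1059/7288*3/10 + 799/3644*3/10 + 927/3644*1/10 + 1651/7288*1/10 + 563/3644*2/5 = 799/3644 = pi_B  (ok)
  1059/7288*1/5 + 799/3644*1/10 + 927/3644*1/2 + 1651/7288*1/5 + 563/3644*1/5 = 927/3644 = pi_C  (ok)
  1059/7288*1/10 + 799/3644*2/5 + 927/3644*1/10 + 1651/7288*3/10 + 563/3644*1/5 = 1651/7288 = pi_D  (ok)
  1059/7288*3/10 + 799/3644*1/10 + 927/3644*1/5 + 1651/7288*1/10 + 563/3644*1/10 = 563/3644 = pi_E  (ok)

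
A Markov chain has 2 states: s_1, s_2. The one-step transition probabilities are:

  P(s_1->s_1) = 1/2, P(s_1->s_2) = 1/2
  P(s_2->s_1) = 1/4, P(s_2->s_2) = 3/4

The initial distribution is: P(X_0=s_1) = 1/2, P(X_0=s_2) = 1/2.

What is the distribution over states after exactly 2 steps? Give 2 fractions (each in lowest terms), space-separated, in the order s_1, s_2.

Propagating the distribution step by step (d_{t+1} = d_t * P):
d_0 = (s_1=1/2, s_2=1/2)
  d_1[s_1] = 1/2*1/2 + 1/2*1/4 = 3/8
  d_1[s_2] = 1/2*1/2 + 1/2*3/4 = 5/8
d_1 = (s_1=3/8, s_2=5/8)
  d_2[s_1] = 3/8*1/2 + 5/8*1/4 = 11/32
  d_2[s_2] = 3/8*1/2 + 5/8*3/4 = 21/32
d_2 = (s_1=11/32, s_2=21/32)

Answer: 11/32 21/32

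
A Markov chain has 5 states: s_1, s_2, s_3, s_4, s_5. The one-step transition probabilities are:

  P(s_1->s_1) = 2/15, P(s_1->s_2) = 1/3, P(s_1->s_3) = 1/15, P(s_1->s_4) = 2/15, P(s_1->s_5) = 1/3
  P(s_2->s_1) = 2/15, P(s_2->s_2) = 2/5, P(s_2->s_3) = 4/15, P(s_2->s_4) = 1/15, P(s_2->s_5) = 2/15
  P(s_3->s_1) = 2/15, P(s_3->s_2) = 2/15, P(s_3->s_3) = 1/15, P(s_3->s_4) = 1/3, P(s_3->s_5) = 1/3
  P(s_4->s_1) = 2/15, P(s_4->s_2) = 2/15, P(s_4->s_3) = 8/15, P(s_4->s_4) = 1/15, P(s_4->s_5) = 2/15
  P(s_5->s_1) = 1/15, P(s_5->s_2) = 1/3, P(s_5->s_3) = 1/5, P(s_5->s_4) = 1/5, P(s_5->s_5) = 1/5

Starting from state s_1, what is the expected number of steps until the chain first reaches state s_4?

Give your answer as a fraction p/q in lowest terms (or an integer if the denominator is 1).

Answer: 18525/2968

Derivation:
Let h_i = expected steps to first reach s_4 from state i.
Boundary: h_s_4 = 0.
First-step equations for the other states:
  h_s_1 = 1 + 2/15*h_s_1 + 1/3*h_s_2 + 1/15*h_s_3 + 2/15*h_s_4 + 1/3*h_s_5
  h_s_2 = 1 + 2/15*h_s_1 + 2/5*h_s_2 + 4/15*h_s_3 + 1/15*h_s_4 + 2/15*h_s_5
  h_s_3 = 1 + 2/15*h_s_1 + 2/15*h_s_2 + 1/15*h_s_3 + 1/3*h_s_4 + 1/3*h_s_5
  h_s_5 = 1 + 1/15*h_s_1 + 1/3*h_s_2 + 1/5*h_s_3 + 1/5*h_s_4 + 1/5*h_s_5

Substituting h_s_4 = 0 and rearranging gives the linear system (I - Q) h = 1:
  [13/15, -1/3, -1/15, -1/3] . (h_s_1, h_s_2, h_s_3, h_s_5) = 1
  [-2/15, 3/5, -4/15, -2/15] . (h_s_1, h_s_2, h_s_3, h_s_5) = 1
  [-2/15, -2/15, 14/15, -1/3] . (h_s_1, h_s_2, h_s_3, h_s_5) = 1
  [-1/15, -1/3, -1/5, 4/5] . (h_s_1, h_s_2, h_s_3, h_s_5) = 1

Solving yields:
  h_s_1 = 18525/2968
  h_s_2 = 9675/1484
  h_s_3 = 14655/2968
  h_s_5 = 4245/742

Starting state is s_1, so the expected hitting time is h_s_1 = 18525/2968.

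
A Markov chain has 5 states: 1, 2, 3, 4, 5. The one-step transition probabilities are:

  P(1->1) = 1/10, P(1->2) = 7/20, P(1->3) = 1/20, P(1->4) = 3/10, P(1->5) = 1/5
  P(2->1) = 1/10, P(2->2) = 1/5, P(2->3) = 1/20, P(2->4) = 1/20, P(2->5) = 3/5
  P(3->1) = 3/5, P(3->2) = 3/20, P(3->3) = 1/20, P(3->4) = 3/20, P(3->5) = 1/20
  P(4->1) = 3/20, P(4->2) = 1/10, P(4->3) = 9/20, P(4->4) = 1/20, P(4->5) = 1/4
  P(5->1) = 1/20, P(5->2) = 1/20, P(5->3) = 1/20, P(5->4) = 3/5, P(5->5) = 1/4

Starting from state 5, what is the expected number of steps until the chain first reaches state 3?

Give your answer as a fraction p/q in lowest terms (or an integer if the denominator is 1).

Let h_i = expected steps to first reach 3 from state i.
Boundary: h_3 = 0.
First-step equations for the other states:
  h_1 = 1 + 1/10*h_1 + 7/20*h_2 + 1/20*h_3 + 3/10*h_4 + 1/5*h_5
  h_2 = 1 + 1/10*h_1 + 1/5*h_2 + 1/20*h_3 + 1/20*h_4 + 3/5*h_5
  h_4 = 1 + 3/20*h_1 + 1/10*h_2 + 9/20*h_3 + 1/20*h_4 + 1/4*h_5
  h_5 = 1 + 1/20*h_1 + 1/20*h_2 + 1/20*h_3 + 3/5*h_4 + 1/4*h_5

Substituting h_3 = 0 and rearranging gives the linear system (I - Q) h = 1:
  [9/10, -7/20, -3/10, -1/5] . (h_1, h_2, h_4, h_5) = 1
  [-1/10, 4/5, -1/20, -3/5] . (h_1, h_2, h_4, h_5) = 1
  [-3/20, -1/10, 19/20, -1/4] . (h_1, h_2, h_4, h_5) = 1
  [-1/20, -1/20, -3/5, 3/4] . (h_1, h_2, h_4, h_5) = 1

Solving yields:
  h_1 = 117220/18873
  h_2 = 120980/18873
  h_4 = 26140/6291
  h_5 = 103780/18873

Starting state is 5, so the expected hitting time is h_5 = 103780/18873.

Answer: 103780/18873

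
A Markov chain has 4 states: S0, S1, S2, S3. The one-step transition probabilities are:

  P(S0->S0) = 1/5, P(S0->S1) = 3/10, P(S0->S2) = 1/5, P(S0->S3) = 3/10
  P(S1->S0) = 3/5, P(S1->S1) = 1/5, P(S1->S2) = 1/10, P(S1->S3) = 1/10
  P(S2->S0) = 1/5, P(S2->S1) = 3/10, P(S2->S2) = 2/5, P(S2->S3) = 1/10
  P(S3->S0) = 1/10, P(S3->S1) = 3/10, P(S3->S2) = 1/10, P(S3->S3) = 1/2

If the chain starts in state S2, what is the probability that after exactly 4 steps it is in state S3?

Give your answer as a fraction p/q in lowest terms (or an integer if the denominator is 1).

Answer: 629/2500

Derivation:
Computing P^4 by repeated multiplication:
P^1 =
  S0: [1/5, 3/10, 1/5, 3/10]
  S1: [3/5, 1/5, 1/10, 1/10]
  S2: [1/5, 3/10, 2/5, 1/10]
  S3: [1/10, 3/10, 1/10, 1/2]
P^2 =
  S0: [29/100, 27/100, 9/50, 13/50]
  S1: [27/100, 7/25, 19/100, 13/50]
  S2: [31/100, 27/100, 6/25, 9/50]
  S3: [27/100, 27/100, 7/50, 8/25]
P^3 =
  S0: [141/500, 273/1000, 183/1000, 131/500]
  S1: [143/500, 34/125, 23/125, 129/500]
  S2: [29/100, 273/1000, 203/1000, 117/500]
  S3: [69/250, 273/1000, 169/1000, 141/500]
P^4 =
  S0: [283/1000, 2727/10000, 1831/10000, 653/2500]
  S1: [283/1000, 341/1250, 919/5000, 651/2500]
  S2: [1429/5000, 2727/10000, 1899/10000, 629/2500]
  S3: [281/1000, 2727/10000, 1783/10000, 67/250]

(P^4)[S2 -> S3] = 629/2500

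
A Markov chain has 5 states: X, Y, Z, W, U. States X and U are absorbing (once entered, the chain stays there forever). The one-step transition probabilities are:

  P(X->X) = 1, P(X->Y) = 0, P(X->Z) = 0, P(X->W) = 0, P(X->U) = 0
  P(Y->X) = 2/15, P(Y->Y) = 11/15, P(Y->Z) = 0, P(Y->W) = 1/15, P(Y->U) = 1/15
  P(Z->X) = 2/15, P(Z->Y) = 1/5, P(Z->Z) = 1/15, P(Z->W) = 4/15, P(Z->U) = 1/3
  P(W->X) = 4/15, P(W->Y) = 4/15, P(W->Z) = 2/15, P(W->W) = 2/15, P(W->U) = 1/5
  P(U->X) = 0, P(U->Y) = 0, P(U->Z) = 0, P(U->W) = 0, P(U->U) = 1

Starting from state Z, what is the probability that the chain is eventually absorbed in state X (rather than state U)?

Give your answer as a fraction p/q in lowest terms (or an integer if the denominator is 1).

Let a_i = P(absorbed in X | start in state i).
Boundary conditions: a_X = 1, a_U = 0.
For each transient state i, a_i = sum_j P(i->j) * a_j:
  a_Y = 2/15*a_X + 11/15*a_Y + 0*a_Z + 1/15*a_W + 1/15*a_U
  a_Z = 2/15*a_X + 1/5*a_Y + 1/15*a_Z + 4/15*a_W + 1/3*a_U
  a_W = 4/15*a_X + 4/15*a_Y + 2/15*a_Z + 2/15*a_W + 1/5*a_U

Substituting a_X = 1 and a_U = 0, rearrange to (I - Q) a = r where r[i] = P(i -> X):
  [4/15, 0, -1/15] . (a_Y, a_Z, a_W) = 2/15
  [-1/5, 14/15, -4/15] . (a_Y, a_Z, a_W) = 2/15
  [-4/15, -2/15, 13/15] . (a_Y, a_Z, a_W) = 4/15

Solving yields:
  a_Y = 204/317
  a_Z = 141/317
  a_W = 182/317

Starting state is Z, so the absorption probability is a_Z = 141/317.

Answer: 141/317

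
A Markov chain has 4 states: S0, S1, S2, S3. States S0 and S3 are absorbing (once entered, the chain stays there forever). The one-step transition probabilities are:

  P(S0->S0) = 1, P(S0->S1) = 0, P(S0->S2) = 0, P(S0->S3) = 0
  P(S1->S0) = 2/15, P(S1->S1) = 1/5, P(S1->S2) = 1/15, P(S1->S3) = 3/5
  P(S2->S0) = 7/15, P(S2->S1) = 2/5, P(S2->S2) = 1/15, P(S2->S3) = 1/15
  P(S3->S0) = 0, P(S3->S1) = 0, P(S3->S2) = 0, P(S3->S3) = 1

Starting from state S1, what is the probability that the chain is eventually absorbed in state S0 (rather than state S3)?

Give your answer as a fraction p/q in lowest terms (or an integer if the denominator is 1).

Answer: 35/162

Derivation:
Let a_i = P(absorbed in S0 | start in state i).
Boundary conditions: a_S0 = 1, a_S3 = 0.
For each transient state i, a_i = sum_j P(i->j) * a_j:
  a_S1 = 2/15*a_S0 + 1/5*a_S1 + 1/15*a_S2 + 3/5*a_S3
  a_S2 = 7/15*a_S0 + 2/5*a_S1 + 1/15*a_S2 + 1/15*a_S3

Substituting a_S0 = 1 and a_S3 = 0, rearrange to (I - Q) a = r where r[i] = P(i -> S0):
  [4/5, -1/15] . (a_S1, a_S2) = 2/15
  [-2/5, 14/15] . (a_S1, a_S2) = 7/15

Solving yields:
  a_S1 = 35/162
  a_S2 = 16/27

Starting state is S1, so the absorption probability is a_S1 = 35/162.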